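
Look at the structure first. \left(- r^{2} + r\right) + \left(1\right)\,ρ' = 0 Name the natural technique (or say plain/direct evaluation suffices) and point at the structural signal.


Verdict: no special technique — with ρ absent the equation is not coupled at all: direct integration in r.


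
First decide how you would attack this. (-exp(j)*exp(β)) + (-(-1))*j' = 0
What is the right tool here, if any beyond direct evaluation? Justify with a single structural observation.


Verdict: separation of variables — the slope splits multiplicatively: exp(β) carrying all β-dependence times exp(j) carrying all j-dependence — separate and integrate.


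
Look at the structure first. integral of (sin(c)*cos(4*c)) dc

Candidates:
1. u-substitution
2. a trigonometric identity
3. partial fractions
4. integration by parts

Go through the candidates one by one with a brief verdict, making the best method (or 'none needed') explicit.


Verdict: a trigonometric identity — the product sin(c)*cos(4*c) converts to a sum of single-frequency sinusoids via the product-to-sum identity.
- u-substitution — no subexpression of the integrand serves as a whole-integral substitution inner — individual terms may offer their own, but none carries its derivative as a factor of the full integrand; a working change of variable would have to be constructed from outside the expression.
- a trigonometric identity — applicable, and directly so.
- partial fractions — the expression is not a ratio of polynomials that decomposes further.
- integration by parts — not the natural route: no polynomial-kernel product appears — a recursive parts reduction of the trigonometric product exists, but the identity rewrite is direct.


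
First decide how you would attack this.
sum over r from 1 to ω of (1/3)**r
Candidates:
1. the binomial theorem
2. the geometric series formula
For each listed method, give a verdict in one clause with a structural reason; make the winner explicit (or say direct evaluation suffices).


Best approach: the geometric series formula — the ratio of consecutive terms is the constant 1/3, independent of the index — a geometric sum.
- the binomial theorem: there is no sum-raised-to-a-power identity hiding in these terms.
- the geometric series formula — yes, a natural case for it.


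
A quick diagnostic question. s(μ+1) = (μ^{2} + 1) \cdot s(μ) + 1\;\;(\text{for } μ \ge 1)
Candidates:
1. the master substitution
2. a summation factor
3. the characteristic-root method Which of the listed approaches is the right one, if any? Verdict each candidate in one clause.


Method: a summation factor — one step of memory with a weight μ^{2} + 1 that changes as the index grows — the summation-factor construction is built for this.
- the master substitution: there is no divide-the-index recursive argument.
- a summation factor — applies; the problem has the shape this method handles.
- the characteristic-root method: the coefficients vary with the index, breaking the constant-coefficient structure the method needs.


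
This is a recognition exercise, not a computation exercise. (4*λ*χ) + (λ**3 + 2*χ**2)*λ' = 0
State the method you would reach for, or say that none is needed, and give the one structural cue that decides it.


Diagnosis: the exact-equation method — the compatibility test passes: the λ-derivative of 4*λ*χ matches the χ-derivative of λ**3 + 2*χ**2, so integrate a potential.


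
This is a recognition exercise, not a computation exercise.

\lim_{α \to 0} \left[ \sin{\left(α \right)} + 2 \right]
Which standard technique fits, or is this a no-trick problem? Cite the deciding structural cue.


Method: no special technique — the expression is continuous at 0 — substitute and evaluate; no indeterminate form appears.


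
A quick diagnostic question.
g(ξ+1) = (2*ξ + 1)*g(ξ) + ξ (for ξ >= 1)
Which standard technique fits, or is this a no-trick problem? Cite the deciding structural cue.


Best approach: a summation factor — with the index-dependent coefficient 2*ξ + 1, dividing by the cumulative product turns the left side into a pure difference.


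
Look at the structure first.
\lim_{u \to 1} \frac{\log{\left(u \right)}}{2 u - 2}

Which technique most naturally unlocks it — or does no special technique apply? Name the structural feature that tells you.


Best approach: l'Hôpital's rule (0/0) — the 0/0 form at 1 is the signature situation for l'Hôpital's rule. One could equally expand both pieces locally and compare leading terms; the rule does that in one stroke.


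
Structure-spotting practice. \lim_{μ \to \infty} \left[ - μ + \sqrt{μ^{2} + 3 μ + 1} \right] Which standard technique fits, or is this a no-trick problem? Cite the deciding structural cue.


Verdict: conjugate multiplication — divergence minus divergence hides a finite answer — expose it by pairing \sqrt{μ^{2} + 3 μ + 1} - μ with its conjugate.


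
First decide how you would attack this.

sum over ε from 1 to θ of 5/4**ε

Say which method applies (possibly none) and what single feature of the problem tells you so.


Diagnosis: the geometric series formula — consecutive terms stand in a fixed index-free ratio — the geometric sum formula closes it.


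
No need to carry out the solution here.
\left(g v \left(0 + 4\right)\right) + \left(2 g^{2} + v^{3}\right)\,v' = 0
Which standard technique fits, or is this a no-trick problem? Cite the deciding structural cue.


Verdict: the exact-equation method — equality of cross partials is the green light — assemble the potential function term by term.


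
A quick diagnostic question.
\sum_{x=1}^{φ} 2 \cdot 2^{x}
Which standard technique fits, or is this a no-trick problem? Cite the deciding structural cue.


Verdict: the geometric series formula — each summand is the previous one scaled by 2; that constant multiplier is itself the geometric structure.


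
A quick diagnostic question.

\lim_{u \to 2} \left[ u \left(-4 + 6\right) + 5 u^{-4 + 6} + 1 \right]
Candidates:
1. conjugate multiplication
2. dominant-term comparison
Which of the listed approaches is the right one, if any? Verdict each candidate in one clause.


Diagnosis: no special technique — nothing blocks direct substitution at 2: plug in and finish.
- conjugate multiplication — rationalization has no target — no divergent radical difference appears.
- dominant-term comparison — this limit is not decided by comparing leading-term growth at infinity.


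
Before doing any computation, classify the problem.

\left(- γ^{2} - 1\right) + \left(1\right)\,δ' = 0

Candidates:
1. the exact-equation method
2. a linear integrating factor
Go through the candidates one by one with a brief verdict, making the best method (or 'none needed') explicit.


Method: no special technique — solved for the derivative, δ never appears on the right — this is a direct integration in γ, not a differential-equations problem at heart.
- the exact-equation method — the unknown never enters the equation — exactness holds emptily, with nothing for the method to add.
- a linear integrating factor — with the unknown absent the integrating factor is a formality; direct integration is the working structure.


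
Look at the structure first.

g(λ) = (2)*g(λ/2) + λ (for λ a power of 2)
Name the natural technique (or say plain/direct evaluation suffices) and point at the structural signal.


Verdict: the master substitution — the call at λ/2 makes this multiplicative recursion; the master-style substitution converts it to additive.


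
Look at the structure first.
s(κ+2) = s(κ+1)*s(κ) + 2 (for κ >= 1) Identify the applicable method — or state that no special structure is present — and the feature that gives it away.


Method: no special technique — each new value is a nonlinear function of earlier ones — scaling arguments and superposition both fail.


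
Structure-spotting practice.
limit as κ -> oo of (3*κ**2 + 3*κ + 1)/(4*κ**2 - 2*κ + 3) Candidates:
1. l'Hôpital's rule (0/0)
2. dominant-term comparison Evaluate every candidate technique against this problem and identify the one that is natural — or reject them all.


Best approach: dominant-term comparison — at large κ only the top-degree terms survive; compare the leading terms and the limit falls out.
- l'Hôpital's rule (0/0): no 0/0 form appears: written as one quotient, top and bottom both grow without bound, and the ratio is decided by their leading terms.
- dominant-term comparison: applicable, and directly so.


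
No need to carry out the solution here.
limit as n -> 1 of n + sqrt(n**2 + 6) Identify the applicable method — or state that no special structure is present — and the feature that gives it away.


Verdict: no special technique — the expression is continuous at the evaluation point — substitute directly; no indeterminate form appears.


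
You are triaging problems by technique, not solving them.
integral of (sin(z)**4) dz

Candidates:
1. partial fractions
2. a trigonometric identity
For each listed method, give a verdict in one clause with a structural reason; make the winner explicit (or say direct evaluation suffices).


Method: a trigonometric identity — sin(z)**4 is the textbook power-reduction case — identities first, antiderivatives second.
- partial fractions: there is no rational-function structure to decompose.
- a trigonometric identity: yes — fits the structure here.


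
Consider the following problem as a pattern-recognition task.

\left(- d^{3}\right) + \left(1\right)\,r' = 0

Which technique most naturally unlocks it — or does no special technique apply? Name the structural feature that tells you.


Best approach: no special technique — with r absent the equation is not coupled at all: direct integration in d.


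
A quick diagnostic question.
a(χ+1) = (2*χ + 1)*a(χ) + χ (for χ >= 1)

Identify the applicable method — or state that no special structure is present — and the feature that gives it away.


Verdict: a summation factor — one-term recursion with variable weight 2*χ + 1 is solved by product normalization, not by root-finding.


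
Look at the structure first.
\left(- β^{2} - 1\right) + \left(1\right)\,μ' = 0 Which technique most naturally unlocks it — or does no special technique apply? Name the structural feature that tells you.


Verdict: no special technique — with μ absent the equation is not coupled at all: direct integration in β.


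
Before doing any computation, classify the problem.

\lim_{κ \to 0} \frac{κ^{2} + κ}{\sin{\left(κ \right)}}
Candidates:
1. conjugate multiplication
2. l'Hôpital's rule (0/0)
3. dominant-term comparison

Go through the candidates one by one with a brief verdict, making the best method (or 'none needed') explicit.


Method: l'Hôpital's rule (0/0) — substituting 0 gives 0 over 0; differentiate top and bottom once and re-evaluate. The standard small-argument limits would also carry it; the rule is the systematic route.
- conjugate multiplication — rationalization has no target — no divergent radical difference appears.
- l'Hôpital's rule (0/0): yes — fits the structure here.
- dominant-term comparison: no dominant power emerges to decide the limit by degree comparison.


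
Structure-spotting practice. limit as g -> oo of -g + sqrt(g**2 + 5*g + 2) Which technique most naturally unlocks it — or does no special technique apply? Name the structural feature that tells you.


Verdict: conjugate multiplication — infinity minus infinity with a radical in play — multiply by the conjugate so the divergences of sqrt(g**2 + 5*g + 2) and g annihilate.


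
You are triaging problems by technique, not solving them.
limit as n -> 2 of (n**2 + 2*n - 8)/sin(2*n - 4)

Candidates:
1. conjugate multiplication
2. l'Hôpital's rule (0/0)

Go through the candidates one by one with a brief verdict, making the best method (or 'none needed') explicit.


Diagnosis: l'Hôpital's rule (0/0) — substituting 2 gives 0 over 0; differentiate top and bottom once and re-evaluate. One could equally expand both pieces locally and compare leading terms; the rule does that in one stroke.
- conjugate multiplication — no divergent radical difference is present for a conjugate pair to cancel.
- l'Hôpital's rule (0/0): a fit — the right tool for this form.


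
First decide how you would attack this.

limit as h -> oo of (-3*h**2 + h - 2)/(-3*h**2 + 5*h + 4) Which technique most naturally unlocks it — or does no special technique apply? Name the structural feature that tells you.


Technique: dominant-term comparison — at large h only the top-degree terms survive; compare the leading terms and the limit falls out. Viewed as a single quotient this is an ∞/∞ form — an at-infinity application of l'Hôpital's rule would also resolve it; comparing leading growth reads the answer without differentiating.


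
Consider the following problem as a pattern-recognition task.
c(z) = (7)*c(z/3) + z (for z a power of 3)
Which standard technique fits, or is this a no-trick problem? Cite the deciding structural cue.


Method: the master substitution — index division is the fingerprint: z/3 in the recursive call means substitute z = 3^m.


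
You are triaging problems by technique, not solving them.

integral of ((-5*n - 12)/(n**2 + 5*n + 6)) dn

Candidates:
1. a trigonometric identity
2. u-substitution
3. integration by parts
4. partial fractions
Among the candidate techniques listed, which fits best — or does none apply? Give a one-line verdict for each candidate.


Verdict: partial fractions — rational integrand, reducible denominator n**2 + 5*n + 6: decompose first, integrate second.
- a trigonometric identity — there is no trigonometric structure at all — the integrand carries no sine or cosine to rewrite.
- u-substitution: no subexpression of the integrand pairs with its own derivative as a factor — individual terms may offer their own substitutions, but any change of variable covering the whole integral would have to be constructed from outside the expression.
- integration by parts: no split into a nonconstant polynomial times one of the standard kernels — exp, sine, or cosine of a linear argument, or a logarithm — applies here.
- partial fractions — applies; the problem has the shape this method handles.


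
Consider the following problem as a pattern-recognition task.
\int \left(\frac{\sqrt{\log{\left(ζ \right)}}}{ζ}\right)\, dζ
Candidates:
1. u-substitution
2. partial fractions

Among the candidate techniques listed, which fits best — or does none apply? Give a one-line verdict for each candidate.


Verdict: u-substitution — collected, the integrand has one factor that is, up to a constant, the derivative of an inner expression the rest depends on — substitute for that inner expression.
- u-substitution — yes — fits the structure here.
- partial fractions: there is no rational-function structure to decompose.


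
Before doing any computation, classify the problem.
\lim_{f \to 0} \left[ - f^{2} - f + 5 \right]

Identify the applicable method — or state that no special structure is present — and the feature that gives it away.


Diagnosis: no special technique — no vanishing denominator and no indeterminate clash at the point — evaluation is immediate.


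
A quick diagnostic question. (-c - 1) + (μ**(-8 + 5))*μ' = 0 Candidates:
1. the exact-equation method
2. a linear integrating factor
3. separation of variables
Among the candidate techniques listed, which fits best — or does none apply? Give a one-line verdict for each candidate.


Diagnosis: separation of variables — solved for the derivative, the right side splits multiplicatively into a function of each variable alone — divide and integrate each side.
- the exact-equation method: any potential here is of the trivial single-variable kind; the exact method earns its name only with genuine cross terms.
- a linear integrating factor — a nonlinear term in the unknown puts this outside the integrating-factor template.
- separation of variables: yes, a natural case for it.


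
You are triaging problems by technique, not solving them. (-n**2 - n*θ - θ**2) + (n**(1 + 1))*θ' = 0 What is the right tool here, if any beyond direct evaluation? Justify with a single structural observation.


Technique: the homogeneous substitution — the slope is degree-zero homogeneous: the ratio substitution v = θ/n collapses it.


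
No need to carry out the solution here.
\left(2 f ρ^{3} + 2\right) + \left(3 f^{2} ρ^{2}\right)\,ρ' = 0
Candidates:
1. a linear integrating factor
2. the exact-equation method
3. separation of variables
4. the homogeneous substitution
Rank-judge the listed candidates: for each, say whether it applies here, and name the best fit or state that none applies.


Technique: the exact-equation method — this form is already the differential of something: the matching mixed partials of 2 f ρ^{3} + 2 and 3 f^{2} ρ^{2} prove it.
- a linear integrating factor — a nonlinear term in the unknown puts this outside the integrating-factor template.
- the exact-equation method: yes, a natural case for it.
- separation of variables — no algebra isolates the independent variable on one side and the unknown on the other.
- the homogeneous substitution: solved for the derivative, the right side changes under joint scaling of the two variables.


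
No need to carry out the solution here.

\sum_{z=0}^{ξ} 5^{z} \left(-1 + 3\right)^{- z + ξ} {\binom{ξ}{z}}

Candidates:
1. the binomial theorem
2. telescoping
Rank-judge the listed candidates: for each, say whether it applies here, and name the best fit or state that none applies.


Best approach: the binomial theorem — binomial coefficients against complementary powers of 5 and (-1 + 3): recognize the binomial expansion and resum.
- the binomial theorem — applies; the problem has the shape this method handles.
- telescoping: the terms as presented offer no neighboring cancellation — a telescoping rewrite may exist, but the displayed structure does not hand one over.


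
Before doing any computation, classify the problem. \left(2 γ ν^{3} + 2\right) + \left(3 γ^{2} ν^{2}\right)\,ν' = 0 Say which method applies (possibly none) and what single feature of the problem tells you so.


Technique: the exact-equation method — equality of cross partials is the green light — assemble the potential function term by term.


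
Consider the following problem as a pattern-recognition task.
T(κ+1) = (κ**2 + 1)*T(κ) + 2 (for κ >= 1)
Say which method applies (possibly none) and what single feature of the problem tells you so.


Method: a summation factor — first-order, linear, moving coefficient κ**2 + 1: the discrete analogue of an integrating factor handles it.


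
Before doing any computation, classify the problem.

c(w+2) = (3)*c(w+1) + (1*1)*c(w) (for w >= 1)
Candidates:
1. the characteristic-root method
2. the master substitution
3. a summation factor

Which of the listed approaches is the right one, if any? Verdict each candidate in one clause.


Best approach: the characteristic-root method — constant coefficients and linearity mean the ansatz r^w reduces it to solving the characteristic polynomial.
- the characteristic-root method: applies; the problem has the shape this method handles.
- the master substitution — with no divided-index recursive call, reindexing by powers of a base buys nothing.
- a summation factor: the recurrence reaches back more than one step, outside the first-order family a summation factor normalizes.


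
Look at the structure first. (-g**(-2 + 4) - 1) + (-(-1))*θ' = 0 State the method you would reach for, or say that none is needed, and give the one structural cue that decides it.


Method: no special technique — the slope is a function of g alone, so integrate both sides directly.


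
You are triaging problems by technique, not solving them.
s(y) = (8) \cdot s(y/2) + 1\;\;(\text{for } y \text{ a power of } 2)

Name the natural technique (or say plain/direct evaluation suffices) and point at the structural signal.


Method: the master substitution — treat m = log base 2 of y as the new clock: one recursion step advances m by one while y scales by 2.


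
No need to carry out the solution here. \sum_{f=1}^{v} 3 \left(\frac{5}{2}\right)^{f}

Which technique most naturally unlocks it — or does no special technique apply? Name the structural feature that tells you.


Method: the geometric series formula — each summand is the previous one scaled by \frac{5}{2}; that constant multiplier is itself the geometric structure.


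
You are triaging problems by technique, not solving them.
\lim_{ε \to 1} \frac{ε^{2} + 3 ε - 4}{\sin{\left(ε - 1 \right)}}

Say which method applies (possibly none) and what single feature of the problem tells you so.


Best approach: l'Hôpital's rule (0/0) — numerator and denominator both vanish at 1 — a genuine 0/0 form, which is exactly when l'Hôpital applies. Known elementary limits would finish this too — the rule just bypasses the case analysis.


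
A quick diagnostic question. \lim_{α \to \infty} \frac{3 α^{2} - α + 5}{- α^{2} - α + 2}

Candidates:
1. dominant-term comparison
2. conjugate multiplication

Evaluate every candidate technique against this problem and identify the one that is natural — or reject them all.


Method: dominant-term comparison — at large α only the top-degree terms survive; compare the leading terms and the limit falls out.
- dominant-term comparison: a fit — the right tool for this form.
- conjugate multiplication — there is no infinity-minus-infinity radical difference to rationalize.


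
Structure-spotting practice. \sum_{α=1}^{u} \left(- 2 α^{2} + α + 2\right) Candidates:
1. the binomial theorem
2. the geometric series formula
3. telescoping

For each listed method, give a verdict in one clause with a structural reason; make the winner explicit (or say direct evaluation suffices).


Technique: no special technique — nothing telescopes and nothing is geometric; polynomial terms in α sum term by term.
- the binomial theorem — the terms lack the binomial-coefficient-weighted complementary-power pattern of an expansion.
- the geometric series formula — dividing successive terms gives an index-dependent quantity, not a constant.
- telescoping: computed from the summand as displayed, the partial sums build up without the pairwise collapse telescoping exploits.


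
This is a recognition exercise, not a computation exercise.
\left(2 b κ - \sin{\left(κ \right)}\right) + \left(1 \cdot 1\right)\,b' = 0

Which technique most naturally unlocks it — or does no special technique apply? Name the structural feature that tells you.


Verdict: a linear integrating factor — linear in the unknown with genuine forcing: multiply through by the exponential of the integrated coefficient and the left side closes into one derivative.


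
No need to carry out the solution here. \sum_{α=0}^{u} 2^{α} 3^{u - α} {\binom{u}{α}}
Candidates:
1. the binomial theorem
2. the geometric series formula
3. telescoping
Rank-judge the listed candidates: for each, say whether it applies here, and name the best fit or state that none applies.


Technique: the binomial theorem — {\binom{u}{α}} weighting matched powers of 2 and 3 is the expanded form of (2 + 3)^u — fold it back up.
- the binomial theorem — a fit — the right tool for this form.
- the geometric series formula: the term-to-term ratio changes with the index, so the geometric formula cannot close it.
- telescoping: writing out consecutive terms as given produces no pairwise cancellation.


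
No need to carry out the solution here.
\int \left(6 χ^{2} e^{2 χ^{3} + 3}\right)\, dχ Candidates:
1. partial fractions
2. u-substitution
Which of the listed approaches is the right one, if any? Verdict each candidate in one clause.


Verdict: u-substitution — collected, the integrand has one factor that is, up to a constant, the derivative of an inner expression the rest depends on — substitute for that inner expression.
- partial fractions: there is no rational-function structure to decompose.
- u-substitution: a fit — the right tool for this form.


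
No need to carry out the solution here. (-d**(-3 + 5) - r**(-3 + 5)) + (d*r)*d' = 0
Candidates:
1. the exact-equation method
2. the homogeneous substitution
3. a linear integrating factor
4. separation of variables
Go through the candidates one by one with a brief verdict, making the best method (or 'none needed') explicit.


Verdict: the homogeneous substitution — scaling r and d together leaves the slope fixed — it depends only on d/r, so substitute the ratio. A Bernoulli rewrite works here as the equation stands — the homogeneous substitution is the more immediate reading.
- the exact-equation method — exactness fails on the nose — the mixed partials do not match.
- the homogeneous substitution: yes, a natural case for it.
- a linear integrating factor: the unknown enters nonlinearly (through a power, a denominator, or a transcendental function), which the linear integrating-factor recipe cannot absorb as-is — any repair would come from a preliminary substitution, not the factor.
- separation of variables — no division isolates the independent variable from the unknown.


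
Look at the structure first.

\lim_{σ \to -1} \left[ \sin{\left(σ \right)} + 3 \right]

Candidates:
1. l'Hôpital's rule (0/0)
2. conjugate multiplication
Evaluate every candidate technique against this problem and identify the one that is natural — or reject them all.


Diagnosis: no special technique — no denominator vanishes and nothing blows up at -1: direct substitution is the whole computation.
- l'Hôpital's rule (0/0): substituting the point produces a determinate value, not a 0 over 0 clash.
- conjugate multiplication — there is no infinity-minus-infinity radical difference to rationalize.


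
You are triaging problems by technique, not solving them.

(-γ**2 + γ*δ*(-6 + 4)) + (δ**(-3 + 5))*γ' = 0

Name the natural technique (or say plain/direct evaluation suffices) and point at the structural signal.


Method: the homogeneous substitution — solved for the derivative, the right side is unchanged under scaling δ and γ together — it depends only on the ratio γ/δ, so substitute a single ratio variable. Rearranged, this also fits the Bernoulli template directly; the homogeneous substitution reads the structure without the rearrangement.


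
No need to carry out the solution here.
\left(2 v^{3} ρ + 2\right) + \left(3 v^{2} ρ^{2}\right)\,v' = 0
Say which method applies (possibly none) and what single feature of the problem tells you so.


Method: the exact-equation method — check exactness first: here it holds (2 v^{3} ρ + 2, 3 v^{2} ρ^{2} have matching cross partials), so no integrating factor is needed.


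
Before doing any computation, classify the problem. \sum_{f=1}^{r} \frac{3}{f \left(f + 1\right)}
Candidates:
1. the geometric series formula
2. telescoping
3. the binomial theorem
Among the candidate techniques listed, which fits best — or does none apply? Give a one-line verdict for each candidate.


Method: telescoping — \frac{3}{f \left(f + 1\right)} is a collapsed telescope: expand it into simple fractions to see the cancellation.
- the geometric series formula — no single multiplier carries one term to the next throughout the sum.
- telescoping: applicable, and directly so.
- the binomial theorem: the terms do not reassemble into a binomial power.


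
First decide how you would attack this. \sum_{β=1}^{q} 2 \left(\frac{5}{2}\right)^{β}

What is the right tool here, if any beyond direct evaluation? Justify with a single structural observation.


Technique: the geometric series formula — each summand is the previous one scaled by \frac{5}{2}; that constant multiplier is itself the geometric structure.


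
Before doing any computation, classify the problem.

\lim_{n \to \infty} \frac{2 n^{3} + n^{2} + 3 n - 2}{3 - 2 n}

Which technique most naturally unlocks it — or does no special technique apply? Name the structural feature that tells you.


Technique: dominant-term comparison — divide through by the highest power of n; every lower-order term dies and the dominant terms decide the limit. Differentiating the expression as a single quotient would eventually settle it as well; matching dominant growth settles it immediately.


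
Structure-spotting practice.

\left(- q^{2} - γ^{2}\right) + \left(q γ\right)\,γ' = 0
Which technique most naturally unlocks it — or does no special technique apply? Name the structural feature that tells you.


Technique: the homogeneous substitution — the slope's numerator and denominator share total degree; set v = γ/q and the equation drops to separable form. A Bernoulli rewrite works here as the equation stands — the homogeneous substitution is the more immediate reading.


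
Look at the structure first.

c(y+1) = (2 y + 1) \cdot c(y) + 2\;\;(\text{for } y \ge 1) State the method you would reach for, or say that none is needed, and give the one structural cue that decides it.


Diagnosis: a summation factor — first-order, linear, moving coefficient 2 y + 1: the discrete analogue of an integrating factor handles it.


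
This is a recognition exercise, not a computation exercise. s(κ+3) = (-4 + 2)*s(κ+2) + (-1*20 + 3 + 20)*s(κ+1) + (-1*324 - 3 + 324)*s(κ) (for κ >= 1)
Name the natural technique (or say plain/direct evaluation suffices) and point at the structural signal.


Verdict: the characteristic-root method — constant coefficients and linearity mean the ansatz r^κ reduces it to solving the characteristic polynomial.


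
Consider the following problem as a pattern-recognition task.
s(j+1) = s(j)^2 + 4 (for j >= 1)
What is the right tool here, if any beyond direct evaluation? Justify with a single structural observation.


Verdict: no special technique — the sequence value feeds back through itself nonlinearly — linear superposition fails, and every superposition-based closed form fails with it.


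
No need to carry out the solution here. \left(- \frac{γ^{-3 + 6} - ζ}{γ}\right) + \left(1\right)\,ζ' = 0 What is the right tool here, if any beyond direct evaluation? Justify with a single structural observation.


Method: a linear integrating factor — linear in the unknown with genuine forcing: multiply through by the exponential of the integrated coefficient and the left side closes into one derivative.


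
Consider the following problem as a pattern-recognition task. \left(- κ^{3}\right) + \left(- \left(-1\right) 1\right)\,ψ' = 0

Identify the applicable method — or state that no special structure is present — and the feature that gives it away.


Verdict: no special technique — solved for the derivative, no ψ appears — this is antidifferentiation in κ wearing ODE clothing.


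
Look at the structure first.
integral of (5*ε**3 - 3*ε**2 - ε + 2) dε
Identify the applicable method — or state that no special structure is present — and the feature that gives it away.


Best approach: no special technique — a term-by-term power-rule job in ε; no substitution or rearrangement earns its keep here.


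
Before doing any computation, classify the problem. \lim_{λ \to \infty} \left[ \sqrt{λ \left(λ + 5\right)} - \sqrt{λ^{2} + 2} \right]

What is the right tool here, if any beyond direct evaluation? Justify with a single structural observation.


Verdict: conjugate multiplication — the difference \sqrt{λ \left(λ + 5\right)} - \sqrt{λ^{2} + 2} is an ∞ − ∞ stalemate; its conjugate partner breaks the tie.


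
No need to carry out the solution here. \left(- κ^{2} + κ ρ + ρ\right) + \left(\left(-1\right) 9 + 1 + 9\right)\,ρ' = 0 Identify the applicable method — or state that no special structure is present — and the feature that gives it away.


Method: a linear integrating factor — the unknown enters only to the first power against a nonzero forcing term — the integrating-factor template applies directly.


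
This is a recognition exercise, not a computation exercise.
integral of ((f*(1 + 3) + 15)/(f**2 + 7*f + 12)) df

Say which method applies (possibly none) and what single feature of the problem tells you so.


Best approach: partial fractions — once f**2 + 7*f + 12 is factored, each root contributes a simple-fraction term; integrate them one at a time.


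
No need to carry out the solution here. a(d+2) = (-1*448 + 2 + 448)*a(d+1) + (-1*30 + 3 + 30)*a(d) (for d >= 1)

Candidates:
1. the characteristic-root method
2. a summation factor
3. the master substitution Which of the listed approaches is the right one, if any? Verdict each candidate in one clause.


Technique: the characteristic-root method — shift-invariance with fixed coefficients calls for exponential trials; the characteristic polynomial finds every r^d.
- the characteristic-root method: yes — fits the structure here.
- a summation factor — a summation factor telescopes one-step recursions; this one carries higher-order memory.
- the master substitution — the recursive argument is a shift of the index, not a fixed fraction of it.


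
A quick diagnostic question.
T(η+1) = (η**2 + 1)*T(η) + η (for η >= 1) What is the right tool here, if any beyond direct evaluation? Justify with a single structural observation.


Technique: a summation factor — one-term recursion with variable weight η**2 + 1 is solved by product normalization, not by root-finding.


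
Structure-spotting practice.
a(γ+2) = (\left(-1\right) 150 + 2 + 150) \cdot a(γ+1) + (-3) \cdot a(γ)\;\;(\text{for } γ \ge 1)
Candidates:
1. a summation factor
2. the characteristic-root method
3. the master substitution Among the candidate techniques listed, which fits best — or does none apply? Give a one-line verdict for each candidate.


Diagnosis: the characteristic-root method — constant coefficients and linearity mean the ansatz r^γ reduces it to solving the characteristic polynomial.
- a summation factor: the recurrence reaches back more than one step, outside the first-order family a summation factor normalizes.
- the characteristic-root method: applicable, and directly so.
- the master substitution: with no divided-index recursive call, reindexing by powers of a base buys nothing.


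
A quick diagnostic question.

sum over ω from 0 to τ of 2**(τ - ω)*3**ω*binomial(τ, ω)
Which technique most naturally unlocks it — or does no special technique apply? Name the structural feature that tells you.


Best approach: the binomial theorem — the summand is term ω of a binomial expansion in 3 and 2; the whole sum is a single power.


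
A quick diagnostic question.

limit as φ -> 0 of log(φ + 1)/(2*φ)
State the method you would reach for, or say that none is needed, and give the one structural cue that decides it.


Best approach: l'Hôpital's rule (0/0) — substituting 0 gives 0 over 0; differentiate top and bottom once and re-evaluate. A local series expansion at the point resolves it as well; the rule is the packaged version of that step.


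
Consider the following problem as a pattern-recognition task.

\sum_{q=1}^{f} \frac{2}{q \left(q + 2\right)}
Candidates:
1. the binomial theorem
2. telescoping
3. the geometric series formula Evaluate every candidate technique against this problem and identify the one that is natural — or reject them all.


Diagnosis: telescoping — one partial-fraction pass turns \frac{2}{q \left(q + 2\right)} into a shifted difference, and shifted differences telescope.
- the binomial theorem: the terms lack the binomial-coefficient-weighted complementary-power pattern of an expansion.
- telescoping: applicable, and directly so.
- the geometric series formula — the term-to-term ratio changes with the index, so the geometric formula cannot close it.


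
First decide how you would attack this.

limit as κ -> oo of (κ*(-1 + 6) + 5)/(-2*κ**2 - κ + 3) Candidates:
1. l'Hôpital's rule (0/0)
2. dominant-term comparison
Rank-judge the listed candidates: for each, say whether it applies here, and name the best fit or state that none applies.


Technique: dominant-term comparison — as κ grows, only the highest-degree terms matter — compare leading terms and read the limit off.
- l'Hôpital's rule (0/0) — no 0/0 form appears: written as one quotient, top and bottom both grow without bound, and the ratio is decided by their leading terms.
- dominant-term comparison: a fit — the right tool for this form.


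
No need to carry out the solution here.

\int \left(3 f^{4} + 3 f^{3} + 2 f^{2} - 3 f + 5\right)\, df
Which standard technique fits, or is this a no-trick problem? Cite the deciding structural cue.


Diagnosis: no special technique — the integrand is a sum of constant multiples of powers of f — integrate term by term.


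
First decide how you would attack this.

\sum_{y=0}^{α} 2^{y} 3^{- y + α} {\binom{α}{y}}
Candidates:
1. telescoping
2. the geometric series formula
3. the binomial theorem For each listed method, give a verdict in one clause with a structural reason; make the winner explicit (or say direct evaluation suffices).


Diagnosis: the binomial theorem — the binomial coefficients weight matched powers of 2 and 3, which is exactly the expansion of a binomial power.
- telescoping — in the displayed form, no term reappears at a neighboring index to cancel against.
- the geometric series formula: the term-to-term ratio drifts with the index — the one thing the geometric formula cannot absorb.
- the binomial theorem: a fit — the right tool for this form.


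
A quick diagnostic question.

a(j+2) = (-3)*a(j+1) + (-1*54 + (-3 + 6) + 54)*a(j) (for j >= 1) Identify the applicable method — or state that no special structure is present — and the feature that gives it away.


Best approach: the characteristic-root method — the recurrence treats every index alike (constant coefficients, no forcing) — precisely the regime where r^j trials close it.


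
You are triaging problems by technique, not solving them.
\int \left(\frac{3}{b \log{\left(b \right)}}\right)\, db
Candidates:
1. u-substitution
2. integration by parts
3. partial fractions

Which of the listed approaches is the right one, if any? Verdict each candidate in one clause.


Method: u-substitution — viewed as a product, the integrand is a composition evaluated at \log{\left(b \right)} times (a constant multiple of) that inner expression's derivative, so u = \log{\left(b \right)} makes it elementary.
- u-substitution — applies; the problem has the shape this method handles.
- integration by parts — no split into a nonconstant polynomial times one of the standard kernels — exp, sine, or cosine of a linear argument, or a logarithm — applies here.
- partial fractions: the expression is not a ratio of polynomials that decomposes further.


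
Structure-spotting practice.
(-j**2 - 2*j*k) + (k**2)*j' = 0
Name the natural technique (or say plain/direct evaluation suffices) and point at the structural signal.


Method: the homogeneous substitution — the slope's numerator and denominator have matching total degree, so it depends only on j/k and the ratio substitution collapses it. A Bernoulli substitution is a fair alternative on this equation directly; the homogeneous reading takes it as given.


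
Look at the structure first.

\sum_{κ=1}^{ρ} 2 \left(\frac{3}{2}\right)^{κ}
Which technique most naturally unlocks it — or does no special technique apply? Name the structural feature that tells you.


Verdict: the geometric series formula — each term is \frac{3}{2} times the previous one, so the geometric-series formula applies directly.


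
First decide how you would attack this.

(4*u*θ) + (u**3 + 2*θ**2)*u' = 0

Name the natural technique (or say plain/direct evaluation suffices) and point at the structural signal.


Technique: the exact-equation method — checking ∂/∂u of 4*u*θ against ∂/∂θ of u**3 + 2*θ**2: they match — the equation is exact as it stands.
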